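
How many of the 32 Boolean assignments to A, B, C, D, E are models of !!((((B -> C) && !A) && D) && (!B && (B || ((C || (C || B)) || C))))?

2

Initial set: {!!((((B -> C) && !A) && D) && (!B && (B || ((C || (C || B)) || C))))}.
!!((((B -> C) && !A) && D) && (!B && (B || ((C || (C || B)) || C)))): drop double negation, giving ((((B -> C) && !A) && D) && (!B && (B || ((C || (C || B)) || C)))).
((((B -> C) && !A) && D) && (!B && (B || ((C || (C || B)) || C)))): α-rule — add (((B -> C) && !A) && D), (!B && (B || ((C || (C || B)) || C))).
(((B -> C) && !A) && D): α-rule — add ((B -> C) && !A), D.
(!B && (B || ((C || (C || B)) || C))): α-rule — add !B, (B || ((C || (C || B)) || C)).
((B -> C) && !A): α-rule — add (B -> C), !A.
(B || ((C || (C || B)) || C)): β-rule — branch into B  //  ((C || (C || B)) || C).
  branch 1 (add B):
    × closes — contains both B and !B.
  branch 2 (add ((C || (C || B)) || C)):
    (B -> C): β-rule — branch into !B  //  C.
      branch 2.1 (add !B):
        ((C || (C || B)) || C): β-rule — branch into (C || (C || B))  //  C.
          branch 2.1.1 (add (C || (C || B))):
            (C || (C || B)): β-rule — branch into C  //  (C || B).
              branch 2.1.1.1 (add C):
                ○ open, literals {A=F, B=F, C=T, D=T}.
              branch 2.1.1.2 (add (C || B)):
                (C || B): β-rule — branch into C  //  B.
                  branch 2.1.1.2.1 (add C):
                    ○ open, literals {A=F, B=F, C=T, D=T}.
                  branch 2.1.1.2.2 (add B):
                    × closes — contains both B and !B.
          branch 2.1.2 (add C):
            ○ open, literals {A=F, B=F, C=T, D=T}.
      branch 2.2 (add C):
        ((C || (C || B)) || C): β-rule — branch into (C || (C || B))  //  C.
          branch 2.2.1 (add (C || (C || B))):
            (C || (C || B)): β-rule — branch into C  //  (C || B).
              branch 2.2.1.1 (add C):
                ○ open, literals {A=F, B=F, C=T, D=T}.
              branch 2.2.1.2 (add (C || B)):
                (C || B): β-rule — branch into C  //  B.
                  branch 2.2.1.2.1 (add C):
                    ○ open, literals {A=F, B=F, C=T, D=T}.
                  branch 2.2.1.2.2 (add B):
                    × closes — contains both B and !B.
          branch 2.2.2 (add C):
            ○ open, literals {A=F, B=F, C=T, D=T}.
3 branches closed, 6 open.
Each open branch fixes some atoms; the unmentioned ones are free. Counting distinct full assignments: branch {A=F, B=F, C=T, D=T} (E) contributes 2 new; branch {A=F, B=F, C=T, D=T} (E) contributes 0 new; branch {A=F, B=F, C=T, D=T} (E) contributes 0 new; branch {A=F, B=F, C=T, D=T} (E) contributes 0 new; branch {A=F, B=F, C=T, D=T} (E) contributes 0 new; branch {A=F, B=F, C=T, D=T} (E) contributes 0 new. Total: 2.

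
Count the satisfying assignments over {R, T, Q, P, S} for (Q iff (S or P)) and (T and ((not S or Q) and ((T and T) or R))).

8

Initial set: {T ((Q iff (S or P)) and (T and ((not S or Q) and ((T and T) or R))))}.
T ((Q iff (S or P)) and (T and ((not S or Q) and ((T and T) or R)))): α-rule — add T (Q iff (S or P)), T (T and ((not S or Q) and ((T and T) or R))).
T (T and ((not S or Q) and ((T and T) or R))): α-rule — add T T, T ((not S or Q) and ((T and T) or R)).
T ((not S or Q) and ((T and T) or R)): α-rule — add T (not S or Q), T ((T and T) or R).
T (Q iff (S or P)): β-rule — branch into T Q, T (S or P)  //  F Q, F (S or P).
  branch 1 (add T Q, T (S or P)):
    T (not S or Q): β-rule — branch into T not S  //  T Q.
      branch 1.1 (add T not S):
        T ((T and T) or R): β-rule — branch into T (T and T)  //  T R.
          branch 1.1.1 (add T (T and T)):
            T (T and T): α-rule — add T T, T T.
            T (S or P): β-rule — branch into T S  //  T P.
              branch 1.1.1.1 (add T S):
                × closes — contains both S and not S.
              branch 1.1.1.2 (add T P):
                ○ open, literals {P=T, Q=T, S=F, T=T}.
          branch 1.1.2 (add T R):
            T (S or P): β-rule — branch into T S  //  T P.
              branch 1.1.2.1 (add T S):
                × closes — contains both S and not S.
              branch 1.1.2.2 (add T P):
                ○ open, literals {P=T, Q=T, R=T, S=F, T=T}.
      branch 1.2 (add T Q):
        T ((T and T) or R): β-rule — branch into T (T and T)  //  T R.
          branch 1.2.1 (add T (T and T)):
            T (T and T): α-rule — add T T, T T.
            T (S or P): β-rule — branch into T S  //  T P.
              branch 1.2.1.1 (add T S):
                ○ open, literals {Q=T, S=T, T=T}.
              branch 1.2.1.2 (add T P):
                ○ open, literals {P=T, Q=T, T=T}.
          branch 1.2.2 (add T R):
            T (S or P): β-rule — branch into T S  //  T P.
              branch 1.2.2.1 (add T S):
                ○ open, literals {Q=T, R=T, S=T, T=T}.
              branch 1.2.2.2 (add T P):
                ○ open, literals {P=T, Q=T, R=T, T=T}.
  branch 2 (add F Q, F (S or P)):
    F (S or P): α-rule — add F S, F P.
    T (not S or Q): β-rule — branch into T not S  //  T Q.
      branch 2.1 (add T not S):
        T ((T and T) or R): β-rule — branch into T (T and T)  //  T R.
          branch 2.1.1 (add T (T and T)):
            T (T and T): α-rule — add T T, T T.
            ○ open, literals {P=F, Q=F, S=F, T=T}.
          branch 2.1.2 (add T R):
            ○ open, literals {P=F, Q=F, R=T, S=F, T=T}.
      branch 2.2 (add T Q):
        × closes — contains both Q and not Q.
3 branches closed, 8 open.
Each open branch fixes some atoms; the unmentioned ones are free. Counting distinct full assignments: branch {P=T, Q=T, S=F, T=T} (R) contributes 2 new; branch {P=T, Q=T, R=T, S=F, T=T} (none free) contributes 0 new; branch {Q=T, S=T, T=T} (R, P) contributes 4 new; branch {P=T, Q=T, T=T} (R, S) contributes 0 new; branch {Q=T, R=T, S=T, T=T} (P) contributes 0 new; branch {P=T, Q=T, R=T, T=T} (S) contributes 0 new; branch {P=F, Q=F, S=F, T=T} (R) contributes 2 new; branch {P=F, Q=F, R=T, S=F, T=T} (none free) contributes 0 new. Total: 8.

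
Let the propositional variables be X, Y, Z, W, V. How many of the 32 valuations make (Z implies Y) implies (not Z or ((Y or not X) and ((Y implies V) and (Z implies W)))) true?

Initial set: {((Z implies Y) implies (not Z or ((Y or not X) and ((Y implies V) and (Z implies W)))))}.
((Z implies Y) implies (not Z or ((Y or not X) and ((Y implies V) and (Z implies W))))): β-rule — branch into not (Z implies Y)  //  (not Z or ((Y or not X) and ((Y implies V) and (Z implies W)))).
  branch 1 (add not (Z implies Y)):
    not (Z implies Y): α-rule — add Z, not Y.
    ○ open, literals {Y=0, Z=1}.
  branch 2 (add (not Z or ((Y or not X) and ((Y implies V) and (Z implies W))))):
    (not Z or ((Y or not X) and ((Y implies V) and (Z implies W)))): β-rule — branch into not Z  //  ((Y or not X) and ((Y implies V) and (Z implies W))).
      branch 2.1 (add not Z):
        ○ open, literals {Z=0}.
      branch 2.2 (add ((Y or not X) and ((Y implies V) and (Z implies W)))):
        ((Y or not X) and ((Y implies V) and (Z implies W))): α-rule — add (Y or not X), ((Y implies V) and (Z implies W)).
        ((Y implies V) and (Z implies W)): α-rule — add (Y implies V), (Z implies W).
        (Y or not X): β-rule — branch into Y  //  not X.
          branch 2.2.1 (add Y):
            (Y implies V): β-rule — branch into not Y  //  V.
              branch 2.2.1.1 (add not Y):
                × closes — contains both Y and not Y.
              branch 2.2.1.2 (add V):
                (Z implies W): β-rule — branch into not Z  //  W.
                  branch 2.2.1.2.1 (add not Z):
                    ○ open, literals {V=1, Y=1, Z=0}.
                  branch 2.2.1.2.2 (add W):
                    ○ open, literals {V=1, W=1, Y=1}.
          branch 2.2.2 (add not X):
            (Y implies V): β-rule — branch into not Y  //  V.
              branch 2.2.2.1 (add not Y):
                (Z implies W): β-rule — branch into not Z  //  W.
                  branch 2.2.2.1.1 (add not Z):
                    ○ open, literals {X=0, Y=0, Z=0}.
                  branch 2.2.2.1.2 (add W):
                    ○ open, literals {W=1, X=0, Y=0}.
              branch 2.2.2.2 (add V):
                (Z implies W): β-rule — branch into not Z  //  W.
                  branch 2.2.2.2.1 (add not Z):
                    ○ open, literals {V=1, X=0, Z=0}.
                  branch 2.2.2.2.2 (add W):
                    ○ open, literals {V=1, W=1, X=0}.
1 branch closed, 8 open.
Each open branch fixes some atoms; the unmentioned ones are free. Counting distinct full assignments: branch {Y=0, Z=1} (X, W, V) contributes 8 new; branch {Z=0} (X, Y, W, V) contributes 16 new; branch {V=1, Y=1, Z=0} (X, W) contributes 0 new; branch {V=1, W=1, Y=1} (X, Z) contributes 2 new; branch {X=0, Y=0, Z=0} (W, V) contributes 0 new; branch {W=1, X=0, Y=0} (Z, V) contributes 0 new; branch {V=1, X=0, Z=0} (Y, W) contributes 0 new; branch {V=1, W=1, X=0} (Y, Z) contributes 0 new. Total: 26.

26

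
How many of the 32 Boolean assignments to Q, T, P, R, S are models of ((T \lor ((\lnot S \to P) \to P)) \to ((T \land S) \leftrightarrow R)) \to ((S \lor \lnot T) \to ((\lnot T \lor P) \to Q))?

26

Initial set: {(((T \lor ((\lnot S \to P) \to P)) \to ((T \land S) \leftrightarrow R)) \to ((S \lor \lnot T) \to ((\lnot T \lor P) \to Q)))}.
(((T \lor ((\lnot S \to P) \to P)) \to ((T \land S) \leftrightarrow R)) \to ((S \lor \lnot T) \to ((\lnot T \lor P) \to Q))): β-rule — branch into \lnot ((T \lor ((\lnot S \to P) \to P)) \to ((T \land S) \leftrightarrow R))  //  ((S \lor \lnot T) \to ((\lnot T \lor P) \to Q)).
  branch 1 (add \lnot ((T \lor ((\lnot S \to P) \to P)) \to ((T \land S) \leftrightarrow R))):
    \lnot ((T \lor ((\lnot S \to P) \to P)) \to ((T \land S) \leftrightarrow R)): α-rule — add (T \lor ((\lnot S \to P) \to P)), \lnot ((T \land S) \leftrightarrow R).
    (T \lor ((\lnot S \to P) \to P)): β-rule — branch into T  //  ((\lnot S \to P) \to P).
      branch 1.1 (add T):
        \lnot ((T \land S) \leftrightarrow R): β-rule — branch into (T \land S), \lnot R  //  \lnot (T \land S), R.
          branch 1.1.1 (add (T \land S), \lnot R):
            (T \land S): α-rule — add T, S.
            ○ open, literals {R=false, S=true, T=true}.
          branch 1.1.2 (add \lnot (T \land S), R):
            \lnot (T \land S): β-rule — branch into \lnot T  //  \lnot S.
              branch 1.1.2.1 (add \lnot T):
                × closes — contains both T and \lnot T.
              branch 1.1.2.2 (add \lnot S):
                ○ open, literals {R=true, S=false, T=true}.
      branch 1.2 (add ((\lnot S \to P) \to P)):
        \lnot ((T \land S) \leftrightarrow R): β-rule — branch into (T \land S), \lnot R  //  \lnot (T \land S), R.
          branch 1.2.1 (add (T \land S), \lnot R):
            (T \land S): α-rule — add T, S.
            ((\lnot S \to P) \to P): β-rule — branch into \lnot (\lnot S \to P)  //  P.
              branch 1.2.1.1 (add \lnot (\lnot S \to P)):
                \lnot (\lnot S \to P): α-rule — add \lnot S, \lnot P.
                × closes — contains both S and \lnot S.
              branch 1.2.1.2 (add P):
                ○ open, literals {P=true, R=false, S=true, T=true}.
          branch 1.2.2 (add \lnot (T \land S), R):
            ((\lnot S \to P) \to P): β-rule — branch into \lnot (\lnot S \to P)  //  P.
              branch 1.2.2.1 (add \lnot (\lnot S \to P)):
                \lnot (\lnot S \to P): α-rule — add \lnot S, \lnot P.
                \lnot (T \land S): β-rule — branch into \lnot T  //  \lnot S.
                  branch 1.2.2.1.1 (add \lnot T):
                    ○ open, literals {P=false, R=true, S=false, T=false}.
                  branch 1.2.2.1.2 (add \lnot S):
                    ○ open, literals {P=false, R=true, S=false}.
              branch 1.2.2.2 (add P):
                \lnot (T \land S): β-rule — branch into \lnot T  //  \lnot S.
                  branch 1.2.2.2.1 (add \lnot T):
                    ○ open, literals {P=true, R=true, T=false}.
                  branch 1.2.2.2.2 (add \lnot S):
                    ○ open, literals {P=true, R=true, S=false}.
  branch 2 (add ((S \lor \lnot T) \to ((\lnot T \lor P) \to Q))):
    ((S \lor \lnot T) \to ((\lnot T \lor P) \to Q)): β-rule — branch into \lnot (S \lor \lnot T)  //  ((\lnot T \lor P) \to Q).
      branch 2.1 (add \lnot (S \lor \lnot T)):
        \lnot (S \lor \lnot T): α-rule — add \lnot S, \lnot \lnot T.
        ○ open, literals {S=false, T=true}.
      branch 2.2 (add ((\lnot T \lor P) \to Q)):
        ((\lnot T \lor P) \to Q): β-rule — branch into \lnot (\lnot T \lor P)  //  Q.
          branch 2.2.1 (add \lnot (\lnot T \lor P)):
            \lnot (\lnot T \lor P): α-rule — add \lnot \lnot T, \lnot P.
            ○ open, literals {P=false, T=true}.
          branch 2.2.2 (add Q):
            ○ open, literals {Q=true}.
2 branches closed, 10 open.
Each open branch fixes some atoms; the unmentioned ones are free. Counting distinct full assignments: branch {R=false, S=true, T=true} (Q, P) contributes 4 new; branch {R=true, S=false, T=true} (Q, P) contributes 4 new; branch {P=true, R=false, S=true, T=true} (Q) contributes 0 new; branch {P=false, R=true, S=false, T=false} (Q) contributes 2 new; branch {P=false, R=true, S=false} (Q, T) contributes 0 new; branch {P=true, R=true, T=false} (Q, S) contributes 4 new; branch {P=true, R=true, S=false} (Q, T) contributes 0 new; branch {S=false, T=true} (Q, P, R) contributes 4 new; branch {P=false, T=true} (Q, R, S) contributes 2 new; branch {Q=true} (T, P, R, S) contributes 6 new. Total: 26.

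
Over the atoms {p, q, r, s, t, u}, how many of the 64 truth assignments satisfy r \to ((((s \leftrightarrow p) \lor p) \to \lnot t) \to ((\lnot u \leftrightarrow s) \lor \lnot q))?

Initial set: {(r \to ((((s \leftrightarrow p) \lor p) \to \lnot t) \to ((\lnot u \leftrightarrow s) \lor \lnot q)))}.
(r \to ((((s \leftrightarrow p) \lor p) \to \lnot t) \to ((\lnot u \leftrightarrow s) \lor \lnot q))): β-rule — branch into \lnot r  //  ((((s \leftrightarrow p) \lor p) \to \lnot t) \to ((\lnot u \leftrightarrow s) \lor \lnot q)).
  branch 1 (add \lnot r):
    ○ open, literals {r=F}.
  branch 2 (add ((((s \leftrightarrow p) \lor p) \to \lnot t) \to ((\lnot u \leftrightarrow s) \lor \lnot q))):
    ((((s \leftrightarrow p) \lor p) \to \lnot t) \to ((\lnot u \leftrightarrow s) \lor \lnot q)): β-rule — branch into \lnot (((s \leftrightarrow p) \lor p) \to \lnot t)  //  ((\lnot u \leftrightarrow s) \lor \lnot q).
      branch 2.1 (add \lnot (((s \leftrightarrow p) \lor p) \to \lnot t)):
        \lnot (((s \leftrightarrow p) \lor p) \to \lnot t): α-rule — add ((s \leftrightarrow p) \lor p), \lnot \lnot t.
        ((s \leftrightarrow p) \lor p): β-rule — branch into (s \leftrightarrow p)  //  p.
          branch 2.1.1 (add (s \leftrightarrow p)):
            (s \leftrightarrow p): β-rule — branch into s, p  //  \lnot s, \lnot p.
              branch 2.1.1.1 (add s, p):
                ○ open, literals {p=T, s=T, t=T}.
              branch 2.1.1.2 (add \lnot s, \lnot p):
                ○ open, literals {p=F, s=F, t=T}.
          branch 2.1.2 (add p):
            ○ open, literals {p=T, t=T}.
      branch 2.2 (add ((\lnot u \leftrightarrow s) \lor \lnot q)):
        ((\lnot u \leftrightarrow s) \lor \lnot q): β-rule — branch into (\lnot u \leftrightarrow s)  //  \lnot q.
          branch 2.2.1 (add (\lnot u \leftrightarrow s)):
            (\lnot u \leftrightarrow s): β-rule — branch into \lnot u, s  //  \lnot \lnot u, \lnot s.
              branch 2.2.1.1 (add \lnot u, s):
                ○ open, literals {s=T, u=F}.
              branch 2.2.1.2 (add \lnot \lnot u, \lnot s):
                ○ open, literals {s=F, u=T}.
          branch 2.2.2 (add \lnot q):
            ○ open, literals {q=F}.
0 branches closed, 7 open.
Each open branch fixes some atoms; the unmentioned ones are free. Counting distinct full assignments: branch {r=F} (p, q, s, t, u) contributes 32 new; branch {p=T, s=T, t=T} (q, r, u) contributes 4 new; branch {p=F, s=F, t=T} (q, r, u) contributes 4 new; branch {p=T, t=T} (q, r, s, u) contributes 4 new; branch {s=T, u=F} (p, q, r, t) contributes 6 new; branch {s=F, u=T} (p, q, r, t) contributes 4 new; branch {q=F} (p, r, s, t, u) contributes 5 new. Total: 59.

59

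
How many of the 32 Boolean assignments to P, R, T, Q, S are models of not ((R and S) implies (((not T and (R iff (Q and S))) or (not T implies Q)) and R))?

2

Initial set: {not ((R and S) implies (((not T and (R iff (Q and S))) or (not T implies Q)) and R))}.
not ((R and S) implies (((not T and (R iff (Q and S))) or (not T implies Q)) and R)): α-rule — add (R and S), not (((not T and (R iff (Q and S))) or (not T implies Q)) and R).
(R and S): α-rule — add R, S.
not (((not T and (R iff (Q and S))) or (not T implies Q)) and R): β-rule — branch into not ((not T and (R iff (Q and S))) or (not T implies Q))  //  not R.
  branch 1 (add not ((not T and (R iff (Q and S))) or (not T implies Q))):
    not ((not T and (R iff (Q and S))) or (not T implies Q)): α-rule — add not (not T and (R iff (Q and S))), not (not T implies Q).
    not (not T implies Q): α-rule — add not T, not Q.
    not (not T and (R iff (Q and S))): β-rule — branch into not not T  //  not (R iff (Q and S)).
      branch 1.1 (add not not T):
        × closes — contains both T and not T.
      branch 1.2 (add not (R iff (Q and S))):
        not (R iff (Q and S)): β-rule — branch into R, not (Q and S)  //  not R, (Q and S).
          branch 1.2.1 (add R, not (Q and S)):
            not (Q and S): β-rule — branch into not Q  //  not S.
              branch 1.2.1.1 (add not Q):
                ○ open, literals {Q=0, R=1, S=1, T=0}.
              branch 1.2.1.2 (add not S):
                × closes — contains both S and not S.
          branch 1.2.2 (add not R, (Q and S)):
            × closes — contains both R and not R.
  branch 2 (add not R):
    × closes — contains both R and not R.
4 branches closed, 1 open.
Each open branch fixes some atoms; the unmentioned ones are free. Counting distinct full assignments: branch {Q=0, R=1, S=1, T=0} (P) contributes 2 new. Total: 2.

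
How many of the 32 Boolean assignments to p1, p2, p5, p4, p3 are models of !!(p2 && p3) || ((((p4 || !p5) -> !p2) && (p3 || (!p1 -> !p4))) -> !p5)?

Initial set: {(!!(p2 && p3) || ((((p4 || !p5) -> !p2) && (p3 || (!p1 -> !p4))) -> !p5))}.
(!!(p2 && p3) || ((((p4 || !p5) -> !p2) && (p3 || (!p1 -> !p4))) -> !p5)): β-rule — branch into !!(p2 && p3)  //  ((((p4 || !p5) -> !p2) && (p3 || (!p1 -> !p4))) -> !p5).
  branch 1 (add !!(p2 && p3)):
    !!(p2 && p3): drop double negation, giving (p2 && p3).
    (p2 && p3): α-rule — add p2, p3.
    ○ open, literals {p2=true, p3=true}.
  branch 2 (add ((((p4 || !p5) -> !p2) && (p3 || (!p1 -> !p4))) -> !p5)):
    ((((p4 || !p5) -> !p2) && (p3 || (!p1 -> !p4))) -> !p5): β-rule — branch into !(((p4 || !p5) -> !p2) && (p3 || (!p1 -> !p4)))  //  !p5.
      branch 2.1 (add !(((p4 || !p5) -> !p2) && (p3 || (!p1 -> !p4)))):
        !(((p4 || !p5) -> !p2) && (p3 || (!p1 -> !p4))): β-rule — branch into !((p4 || !p5) -> !p2)  //  !(p3 || (!p1 -> !p4)).
          branch 2.1.1 (add !((p4 || !p5) -> !p2)):
            !((p4 || !p5) -> !p2): α-rule — add (p4 || !p5), !!p2.
            (p4 || !p5): β-rule — branch into p4  //  !p5.
              branch 2.1.1.1 (add p4):
                ○ open, literals {p2=true, p4=true}.
              branch 2.1.1.2 (add !p5):
                ○ open, literals {p2=true, p5=false}.
          branch 2.1.2 (add !(p3 || (!p1 -> !p4))):
            !(p3 || (!p1 -> !p4)): α-rule — add !p3, !(!p1 -> !p4).
            !(!p1 -> !p4): α-rule — add !p1, !!p4.
            ○ open, literals {p1=false, p3=false, p4=true}.
      branch 2.2 (add !p5):
        ○ open, literals {p5=false}.
0 branches closed, 5 open.
Each open branch fixes some atoms; the unmentioned ones are free. Counting distinct full assignments: branch {p2=true, p3=true} (p1, p5, p4) contributes 8 new; branch {p2=true, p4=true} (p1, p5, p3) contributes 4 new; branch {p2=true, p5=false} (p1, p4, p3) contributes 2 new; branch {p1=false, p3=false, p4=true} (p2, p5) contributes 2 new; branch {p5=false} (p1, p2, p4, p3) contributes 7 new. Total: 23.

23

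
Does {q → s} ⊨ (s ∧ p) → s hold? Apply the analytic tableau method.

Yes

Initial set: {T (q → s); F ((s ∧ p) → s)}.
F ((s ∧ p) → s): α-rule — add T (s ∧ p), F s.
T (s ∧ p): α-rule — add T s, T p.
× closes — contains both s and ¬s.
All 1 branch closes.
Every branch closed, so the premises entail the conclusion.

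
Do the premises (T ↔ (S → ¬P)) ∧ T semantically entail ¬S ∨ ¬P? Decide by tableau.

Initial set: {((T ↔ (S → ¬P)) ∧ T); ¬(¬S ∨ ¬P)}.
((T ↔ (S → ¬P)) ∧ T): α-rule — add (T ↔ (S → ¬P)), T.
¬(¬S ∨ ¬P): α-rule — add ¬¬S, ¬¬P.
(T ↔ (S → ¬P)): β-rule — branch into T, (S → ¬P)  //  ¬T, ¬(S → ¬P).
  branch 1 (add T, (S → ¬P)):
    (S → ¬P): β-rule — branch into ¬S  //  ¬P.
      branch 1.1 (add ¬S):
        × closes — contains both S and ¬S.
      branch 1.2 (add ¬P):
        × closes — contains both P and ¬P.
  branch 2 (add ¬T, ¬(S → ¬P)):
    × closes — contains both T and ¬T.
All 3 branches close.
Every branch closed, so the premises entail the conclusion.

Yes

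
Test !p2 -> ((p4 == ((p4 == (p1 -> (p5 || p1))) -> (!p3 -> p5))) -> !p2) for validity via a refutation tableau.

Valid

Assume the negation and expand:
Initial set: {!(!p2 -> ((p4 == ((p4 == (p1 -> (p5 || p1))) -> (!p3 -> p5))) -> !p2))}.
!(!p2 -> ((p4 == ((p4 == (p1 -> (p5 || p1))) -> (!p3 -> p5))) -> !p2)): α-rule — add !p2, !((p4 == ((p4 == (p1 -> (p5 || p1))) -> (!p3 -> p5))) -> !p2).
!((p4 == ((p4 == (p1 -> (p5 || p1))) -> (!p3 -> p5))) -> !p2): α-rule — add (p4 == ((p4 == (p1 -> (p5 || p1))) -> (!p3 -> p5))), !!p2.
× closes — contains both p2 and !p2.
All 1 branch closes.
Every branch closed, so the negation is unsatisfiable and the formula is valid.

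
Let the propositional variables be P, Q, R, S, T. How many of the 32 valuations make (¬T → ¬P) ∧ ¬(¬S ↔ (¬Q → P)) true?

12

Initial set: {((¬T → ¬P) ∧ ¬(¬S ↔ (¬Q → P)))}.
((¬T → ¬P) ∧ ¬(¬S ↔ (¬Q → P))): α-rule — add (¬T → ¬P), ¬(¬S ↔ (¬Q → P)).
(¬T → ¬P): β-rule — branch into ¬¬T  //  ¬P.
  branch 1 (add ¬¬T):
    ¬(¬S ↔ (¬Q → P)): β-rule — branch into ¬S, ¬(¬Q → P)  //  ¬¬S, (¬Q → P).
      branch 1.1 (add ¬S, ¬(¬Q → P)):
        ¬(¬Q → P): α-rule — add ¬Q, ¬P.
        ○ open, literals {P=false, Q=false, S=false, T=true}.
      branch 1.2 (add ¬¬S, (¬Q → P)):
        (¬Q → P): β-rule — branch into ¬¬Q  //  P.
          branch 1.2.1 (add ¬¬Q):
            ○ open, literals {Q=true, S=true, T=true}.
          branch 1.2.2 (add P):
            ○ open, literals {P=true, S=true, T=true}.
  branch 2 (add ¬P):
    ¬(¬S ↔ (¬Q → P)): β-rule — branch into ¬S, ¬(¬Q → P)  //  ¬¬S, (¬Q → P).
      branch 2.1 (add ¬S, ¬(¬Q → P)):
        ¬(¬Q → P): α-rule — add ¬Q, ¬P.
        ○ open, literals {P=false, Q=false, S=false}.
      branch 2.2 (add ¬¬S, (¬Q → P)):
        (¬Q → P): β-rule — branch into ¬¬Q  //  P.
          branch 2.2.1 (add ¬¬Q):
            ○ open, literals {P=false, Q=true, S=true}.
          branch 2.2.2 (add P):
            × closes — contains both P and ¬P.
1 branch closed, 5 open.
Each open branch fixes some atoms; the unmentioned ones are free. Counting distinct full assignments: branch {P=false, Q=false, S=false, T=true} (R) contributes 2 new; branch {Q=true, S=true, T=true} (P, R) contributes 4 new; branch {P=true, S=true, T=true} (Q, R) contributes 2 new; branch {P=false, Q=false, S=false} (R, T) contributes 2 new; branch {P=false, Q=true, S=true} (R, T) contributes 2 new. Total: 12.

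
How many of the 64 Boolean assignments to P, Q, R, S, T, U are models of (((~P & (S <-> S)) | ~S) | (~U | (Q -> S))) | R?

Initial set: {((((~P & (S <-> S)) | ~S) | (~U | (Q -> S))) | R)}.
((((~P & (S <-> S)) | ~S) | (~U | (Q -> S))) | R): β-rule — branch into (((~P & (S <-> S)) | ~S) | (~U | (Q -> S)))  //  R.
  branch 1 (add (((~P & (S <-> S)) | ~S) | (~U | (Q -> S)))):
    (((~P & (S <-> S)) | ~S) | (~U | (Q -> S))): β-rule — branch into ((~P & (S <-> S)) | ~S)  //  (~U | (Q -> S)).
      branch 1.1 (add ((~P & (S <-> S)) | ~S)):
        ((~P & (S <-> S)) | ~S): β-rule — branch into (~P & (S <-> S))  //  ~S.
          branch 1.1.1 (add (~P & (S <-> S))):
            (~P & (S <-> S)): α-rule — add ~P, (S <-> S).
            (S <-> S): β-rule — branch into S, S  //  ~S, ~S.
              branch 1.1.1.1 (add S, S):
                ○ open, literals {P=0, S=1}.
              branch 1.1.1.2 (add ~S, ~S):
                ○ open, literals {P=0, S=0}.
          branch 1.1.2 (add ~S):
            ○ open, literals {S=0}.
      branch 1.2 (add (~U | (Q -> S))):
        (~U | (Q -> S)): β-rule — branch into ~U  //  (Q -> S).
          branch 1.2.1 (add ~U):
            ○ open, literals {U=0}.
          branch 1.2.2 (add (Q -> S)):
            (Q -> S): β-rule — branch into ~Q  //  S.
              branch 1.2.2.1 (add ~Q):
                ○ open, literals {Q=0}.
              branch 1.2.2.2 (add S):
                ○ open, literals {S=1}.
  branch 2 (add R):
    ○ open, literals {R=1}.
0 branches closed, 7 open.
Each open branch fixes some atoms; the unmentioned ones are free. Counting distinct full assignments: branch {P=0, S=1} (Q, R, T, U) contributes 16 new; branch {P=0, S=0} (Q, R, T, U) contributes 16 new; branch {S=0} (P, Q, R, T, U) contributes 16 new; branch {U=0} (P, Q, R, S, T) contributes 8 new; branch {Q=0} (P, R, S, T, U) contributes 4 new; branch {S=1} (P, Q, R, T, U) contributes 4 new; branch {R=1} (P, Q, S, T, U) contributes 0 new. Total: 64.

64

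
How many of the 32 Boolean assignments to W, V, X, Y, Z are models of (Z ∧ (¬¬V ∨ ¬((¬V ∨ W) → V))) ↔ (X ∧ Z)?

Initial set: {((Z ∧ (¬¬V ∨ ¬((¬V ∨ W) → V))) ↔ (X ∧ Z))}.
((Z ∧ (¬¬V ∨ ¬((¬V ∨ W) → V))) ↔ (X ∧ Z)): β-rule — branch into (Z ∧ (¬¬V ∨ ¬((¬V ∨ W) → V))), (X ∧ Z)  //  ¬(Z ∧ (¬¬V ∨ ¬((¬V ∨ W) → V))), ¬(X ∧ Z).
  branch 1 (add (Z ∧ (¬¬V ∨ ¬((¬V ∨ W) → V))), (X ∧ Z)):
    (Z ∧ (¬¬V ∨ ¬((¬V ∨ W) → V))): α-rule — add Z, (¬¬V ∨ ¬((¬V ∨ W) → V)).
    (X ∧ Z): α-rule — add X, Z.
    (¬¬V ∨ ¬((¬V ∨ W) → V)): β-rule — branch into ¬¬V  //  ¬((¬V ∨ W) → V).
      branch 1.1 (add ¬¬V):
        ¬¬V: drop double negation, giving V.
        ○ open, literals {V=1, X=1, Z=1}.
      branch 1.2 (add ¬((¬V ∨ W) → V)):
        ¬((¬V ∨ W) → V): α-rule — add (¬V ∨ W), ¬V.
        (¬V ∨ W): β-rule — branch into ¬V  //  W.
          branch 1.2.1 (add ¬V):
            ○ open, literals {V=0, X=1, Z=1}.
          branch 1.2.2 (add W):
            ○ open, literals {V=0, W=1, X=1, Z=1}.
  branch 2 (add ¬(Z ∧ (¬¬V ∨ ¬((¬V ∨ W) → V))), ¬(X ∧ Z)):
    ¬(Z ∧ (¬¬V ∨ ¬((¬V ∨ W) → V))): β-rule — branch into ¬Z  //  ¬(¬¬V ∨ ¬((¬V ∨ W) → V)).
      branch 2.1 (add ¬Z):
        ¬(X ∧ Z): β-rule — branch into ¬X  //  ¬Z.
          branch 2.1.1 (add ¬X):
            ○ open, literals {X=0, Z=0}.
          branch 2.1.2 (add ¬Z):
            ○ open, literals {Z=0}.
      branch 2.2 (add ¬(¬¬V ∨ ¬((¬V ∨ W) → V))):
        ¬(¬¬V ∨ ¬((¬V ∨ W) → V)): α-rule — add ¬¬¬V, ¬¬((¬V ∨ W) → V).
        ¬¬¬V: drop double negation, giving ¬V.
        ¬(X ∧ Z): β-rule — branch into ¬X  //  ¬Z.
          branch 2.2.1 (add ¬X):
            ¬¬((¬V ∨ W) → V): β-rule — branch into ¬(¬V ∨ W)  //  V.
              branch 2.2.1.1 (add ¬(¬V ∨ W)):
                ¬(¬V ∨ W): α-rule — add ¬¬V, ¬W.
                × closes — contains both V and ¬V.
              branch 2.2.1.2 (add V):
                × closes — contains both V and ¬V.
          branch 2.2.2 (add ¬Z):
            ¬¬((¬V ∨ W) → V): β-rule — branch into ¬(¬V ∨ W)  //  V.
              branch 2.2.2.1 (add ¬(¬V ∨ W)):
                ¬(¬V ∨ W): α-rule — add ¬¬V, ¬W.
                × closes — contains both V and ¬V.
              branch 2.2.2.2 (add V):
                × closes — contains both V and ¬V.
4 branches closed, 5 open.
Each open branch fixes some atoms; the unmentioned ones are free. Counting distinct full assignments: branch {V=1, X=1, Z=1} (W, Y) contributes 4 new; branch {V=0, X=1, Z=1} (W, Y) contributes 4 new; branch {V=0, W=1, X=1, Z=1} (Y) contributes 0 new; branch {X=0, Z=0} (W, V, Y) contributes 8 new; branch {Z=0} (W, V, X, Y) contributes 8 new. Total: 24.

24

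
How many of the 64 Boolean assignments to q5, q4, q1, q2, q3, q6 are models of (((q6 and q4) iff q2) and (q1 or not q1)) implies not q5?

48

Initial set: {((((q6 and q4) iff q2) and (q1 or not q1)) implies not q5)}.
((((q6 and q4) iff q2) and (q1 or not q1)) implies not q5): β-rule — branch into not (((q6 and q4) iff q2) and (q1 or not q1))  //  not q5.
  branch 1 (add not (((q6 and q4) iff q2) and (q1 or not q1))):
    not (((q6 and q4) iff q2) and (q1 or not q1)): β-rule — branch into not ((q6 and q4) iff q2)  //  not (q1 or not q1).
      branch 1.1 (add not ((q6 and q4) iff q2)):
        not ((q6 and q4) iff q2): β-rule — branch into (q6 and q4), not q2  //  not (q6 and q4), q2.
          branch 1.1.1 (add (q6 and q4), not q2):
            (q6 and q4): α-rule — add q6, q4.
            ○ open, literals {q2=F, q4=T, q6=T}.
          branch 1.1.2 (add not (q6 and q4), q2):
            not (q6 and q4): β-rule — branch into not q6  //  not q4.
              branch 1.1.2.1 (add not q6):
                ○ open, literals {q2=T, q6=F}.
              branch 1.1.2.2 (add not q4):
                ○ open, literals {q2=T, q4=F}.
      branch 1.2 (add not (q1 or not q1)):
        not (q1 or not q1): α-rule — add not q1, not not q1.
        × closes — contains both q1 and not q1.
  branch 2 (add not q5):
    ○ open, literals {q5=F}.
1 branch closed, 4 open.
Each open branch fixes some atoms; the unmentioned ones are free. Counting distinct full assignments: branch {q2=F, q4=T, q6=T} (q5, q1, q3) contributes 8 new; branch {q2=T, q6=F} (q5, q4, q1, q3) contributes 16 new; branch {q2=T, q4=F} (q5, q1, q3, q6) contributes 8 new; branch {q5=F} (q4, q1, q2, q3, q6) contributes 16 new. Total: 48.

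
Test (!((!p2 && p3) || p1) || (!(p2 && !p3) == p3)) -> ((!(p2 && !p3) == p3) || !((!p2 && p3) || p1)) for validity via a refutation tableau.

Assume the negation and expand:
Initial set: {F ((!((!p2 && p3) || p1) || (!(p2 && !p3) == p3)) -> ((!(p2 && !p3) == p3) || !((!p2 && p3) || p1)))}.
F ((!((!p2 && p3) || p1) || (!(p2 && !p3) == p3)) -> ((!(p2 && !p3) == p3) || !((!p2 && p3) || p1))): α-rule — add T (!((!p2 && p3) || p1) || (!(p2 && !p3) == p3)), F ((!(p2 && !p3) == p3) || !((!p2 && p3) || p1)).
F ((!(p2 && !p3) == p3) || !((!p2 && p3) || p1)): α-rule — add F (!(p2 && !p3) == p3), F !((!p2 && p3) || p1).
T (!((!p2 && p3) || p1) || (!(p2 && !p3) == p3)): β-rule — branch into T !((!p2 && p3) || p1)  //  T (!(p2 && !p3) == p3).
  branch 1 (add T !((!p2 && p3) || p1)):
    T !((!p2 && p3) || p1): α-rule — add F (!p2 && p3), F p1.
    F (!(p2 && !p3) == p3): β-rule — branch into T !(p2 && !p3), F p3  //  F !(p2 && !p3), T p3.
      branch 1.1 (add T !(p2 && !p3), F p3):
        F !((!p2 && p3) || p1): β-rule — branch into T (!p2 && p3)  //  T p1.
          branch 1.1.1 (add T (!p2 && p3)):
            T (!p2 && p3): α-rule — add T !p2, T p3.
            × closes — contains both p3 and !p3.
          branch 1.1.2 (add T p1):
            × closes — contains both p1 and !p1.
      branch 1.2 (add F !(p2 && !p3), T p3):
        F !(p2 && !p3): α-rule — add T p2, T !p3.
        × closes — contains both p3 and !p3.
  branch 2 (add T (!(p2 && !p3) == p3)):
    F (!(p2 && !p3) == p3): β-rule — branch into T !(p2 && !p3), F p3  //  F !(p2 && !p3), T p3.
      branch 2.1 (add T !(p2 && !p3), F p3):
        F !((!p2 && p3) || p1): β-rule — branch into T (!p2 && p3)  //  T p1.
          branch 2.1.1 (add T (!p2 && p3)):
            T (!p2 && p3): α-rule — add T !p2, T p3.
            × closes — contains both p3 and !p3.
          branch 2.1.2 (add T p1):
            T (!(p2 && !p3) == p3): β-rule — branch into T !(p2 && !p3), T p3  //  F !(p2 && !p3), F p3.
              branch 2.1.2.1 (add T !(p2 && !p3), T p3):
                × closes — contains both p3 and !p3.
              branch 2.1.2.2 (add F !(p2 && !p3), F p3):
                F !(p2 && !p3): α-rule — add T p2, T !p3.
                T !(p2 && !p3): β-rule — branch into F p2  //  F !p3.
                  branch 2.1.2.2.1 (add F p2):
                    × closes — contains both p2 and !p2.
                  branch 2.1.2.2.2 (add F !p3):
                    × closes — contains both p3 and !p3.
      branch 2.2 (add F !(p2 && !p3), T p3):
        F !(p2 && !p3): α-rule — add T p2, T !p3.
        × closes — contains both p3 and !p3.
All 8 branches close.
Every branch closed, so the negation is unsatisfiable and the formula is valid.

Valid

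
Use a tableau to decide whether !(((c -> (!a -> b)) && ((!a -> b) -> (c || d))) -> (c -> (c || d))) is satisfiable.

Initial set: {T !(((c -> (!a -> b)) && ((!a -> b) -> (c || d))) -> (c -> (c || d)))}.
T !(((c -> (!a -> b)) && ((!a -> b) -> (c || d))) -> (c -> (c || d))): α-rule — add T ((c -> (!a -> b)) && ((!a -> b) -> (c || d))), F (c -> (c || d)).
T ((c -> (!a -> b)) && ((!a -> b) -> (c || d))): α-rule — add T (c -> (!a -> b)), T ((!a -> b) -> (c || d)).
F (c -> (c || d)): α-rule — add T c, F (c || d).
F (c || d): α-rule — add F c, F d.
× closes — contains both c and !c.
All 1 branch closes.
Every branch closed; the formula is unsatisfiable.

Unsatisfiable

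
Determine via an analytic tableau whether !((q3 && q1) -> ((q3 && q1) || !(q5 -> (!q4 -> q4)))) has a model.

Initial set: {!((q3 && q1) -> ((q3 && q1) || !(q5 -> (!q4 -> q4))))}.
!((q3 && q1) -> ((q3 && q1) || !(q5 -> (!q4 -> q4)))): α-rule — add (q3 && q1), !((q3 && q1) || !(q5 -> (!q4 -> q4))).
(q3 && q1): α-rule — add q3, q1.
!((q3 && q1) || !(q5 -> (!q4 -> q4))): α-rule — add !(q3 && q1), !!(q5 -> (!q4 -> q4)).
!(q3 && q1): β-rule — branch into !q3  //  !q1.
  branch 1 (add !q3):
    × closes — contains both q3 and !q3.
  branch 2 (add !q1):
    × closes — contains both q1 and !q1.
All 2 branches close.
Every branch closed; the formula is unsatisfiable.

Unsatisfiable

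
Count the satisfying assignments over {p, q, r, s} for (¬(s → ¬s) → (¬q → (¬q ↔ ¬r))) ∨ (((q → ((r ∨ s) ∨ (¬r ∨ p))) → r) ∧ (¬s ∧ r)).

14

Initial set: {((¬(s → ¬s) → (¬q → (¬q ↔ ¬r))) ∨ (((q → ((r ∨ s) ∨ (¬r ∨ p))) → r) ∧ (¬s ∧ r)))}.
((¬(s → ¬s) → (¬q → (¬q ↔ ¬r))) ∨ (((q → ((r ∨ s) ∨ (¬r ∨ p))) → r) ∧ (¬s ∧ r))): β-rule — branch into (¬(s → ¬s) → (¬q → (¬q ↔ ¬r)))  //  (((q → ((r ∨ s) ∨ (¬r ∨ p))) → r) ∧ (¬s ∧ r)).
  branch 1 (add (¬(s → ¬s) → (¬q → (¬q ↔ ¬r)))):
    (¬(s → ¬s) → (¬q → (¬q ↔ ¬r))): β-rule — branch into ¬¬(s → ¬s)  //  (¬q → (¬q ↔ ¬r)).
      branch 1.1 (add ¬¬(s → ¬s)):
        ¬¬(s → ¬s): β-rule — branch into ¬s  //  ¬s.
          branch 1.1.1 (add ¬s):
            ○ open, literals {s=0}.
          branch 1.1.2 (add ¬s):
            ○ open, literals {s=0}.
      branch 1.2 (add (¬q → (¬q ↔ ¬r))):
        (¬q → (¬q ↔ ¬r)): β-rule — branch into ¬¬q  //  (¬q ↔ ¬r).
          branch 1.2.1 (add ¬¬q):
            ○ open, literals {q=1}.
          branch 1.2.2 (add (¬q ↔ ¬r)):
            (¬q ↔ ¬r): β-rule — branch into ¬q, ¬r  //  ¬¬q, ¬¬r.
              branch 1.2.2.1 (add ¬q, ¬r):
                ○ open, literals {q=0, r=0}.
              branch 1.2.2.2 (add ¬¬q, ¬¬r):
                ○ open, literals {q=1, r=1}.
  branch 2 (add (((q → ((r ∨ s) ∨ (¬r ∨ p))) → r) ∧ (¬s ∧ r))):
    (((q → ((r ∨ s) ∨ (¬r ∨ p))) → r) ∧ (¬s ∧ r)): α-rule — add ((q → ((r ∨ s) ∨ (¬r ∨ p))) → r), (¬s ∧ r).
    (¬s ∧ r): α-rule — add ¬s, r.
    ((q → ((r ∨ s) ∨ (¬r ∨ p))) → r): β-rule — branch into ¬(q → ((r ∨ s) ∨ (¬r ∨ p)))  //  r.
      branch 2.1 (add ¬(q → ((r ∨ s) ∨ (¬r ∨ p)))):
        ¬(q → ((r ∨ s) ∨ (¬r ∨ p))): α-rule — add q, ¬((r ∨ s) ∨ (¬r ∨ p)).
        ¬((r ∨ s) ∨ (¬r ∨ p)): α-rule — add ¬(r ∨ s), ¬(¬r ∨ p).
        ¬(r ∨ s): α-rule — add ¬r, ¬s.
        × closes — contains both r and ¬r.
      branch 2.2 (add r):
        ○ open, literals {r=1, s=0}.
1 branch closed, 6 open.
Each open branch fixes some atoms; the unmentioned ones are free. Counting distinct full assignments: branch {s=0} (p, q, r) contributes 8 new; branch {s=0} (p, q, r) contributes 0 new; branch {q=1} (p, r, s) contributes 4 new; branch {q=0, r=0} (p, s) contributes 2 new; branch {q=1, r=1} (p, s) contributes 0 new; branch {r=1, s=0} (p, q) contributes 0 new. Total: 14.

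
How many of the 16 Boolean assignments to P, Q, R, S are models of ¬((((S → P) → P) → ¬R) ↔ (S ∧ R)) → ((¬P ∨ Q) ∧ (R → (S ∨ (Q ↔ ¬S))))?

Initial set: {(¬((((S → P) → P) → ¬R) ↔ (S ∧ R)) → ((¬P ∨ Q) ∧ (R → (S ∨ (Q ↔ ¬S)))))}.
(¬((((S → P) → P) → ¬R) ↔ (S ∧ R)) → ((¬P ∨ Q) ∧ (R → (S ∨ (Q ↔ ¬S))))): β-rule — branch into ¬¬((((S → P) → P) → ¬R) ↔ (S ∧ R))  //  ((¬P ∨ Q) ∧ (R → (S ∨ (Q ↔ ¬S)))).
  branch 1 (add ¬¬((((S → P) → P) → ¬R) ↔ (S ∧ R))):
    ¬¬((((S → P) → P) → ¬R) ↔ (S ∧ R)): β-rule — branch into (((S → P) → P) → ¬R), (S ∧ R)  //  ¬(((S → P) → P) → ¬R), ¬(S ∧ R).
      branch 1.1 (add (((S → P) → P) → ¬R), (S ∧ R)):
        (S ∧ R): α-rule — add S, R.
        (((S → P) → P) → ¬R): β-rule — branch into ¬((S → P) → P)  //  ¬R.
          branch 1.1.1 (add ¬((S → P) → P)):
            ¬((S → P) → P): α-rule — add (S → P), ¬P.
            (S → P): β-rule — branch into ¬S  //  P.
              branch 1.1.1.1 (add ¬S):
                × closes — contains both S and ¬S.
              branch 1.1.1.2 (add P):
                × closes — contains both P and ¬P.
          branch 1.1.2 (add ¬R):
            × closes — contains both R and ¬R.
      branch 1.2 (add ¬(((S → P) → P) → ¬R), ¬(S ∧ R)):
        ¬(((S → P) → P) → ¬R): α-rule — add ((S → P) → P), ¬¬R.
        ¬(S ∧ R): β-rule — branch into ¬S  //  ¬R.
          branch 1.2.1 (add ¬S):
            ((S → P) → P): β-rule — branch into ¬(S → P)  //  P.
              branch 1.2.1.1 (add ¬(S → P)):
                ¬(S → P): α-rule — add S, ¬P.
                × closes — contains both S and ¬S.
              branch 1.2.1.2 (add P):
                ○ open, literals {P=1, R=1, S=0}.
          branch 1.2.2 (add ¬R):
            × closes — contains both R and ¬R.
  branch 2 (add ((¬P ∨ Q) ∧ (R → (S ∨ (Q ↔ ¬S))))):
    ((¬P ∨ Q) ∧ (R → (S ∨ (Q ↔ ¬S)))): α-rule — add (¬P ∨ Q), (R → (S ∨ (Q ↔ ¬S))).
    (¬P ∨ Q): β-rule — branch into ¬P  //  Q.
      branch 2.1 (add ¬P):
        (R → (S ∨ (Q ↔ ¬S))): β-rule — branch into ¬R  //  (S ∨ (Q ↔ ¬S)).
          branch 2.1.1 (add ¬R):
            ○ open, literals {P=0, R=0}.
          branch 2.1.2 (add (S ∨ (Q ↔ ¬S))):
            (S ∨ (Q ↔ ¬S)): β-rule — branch into S  //  (Q ↔ ¬S).
              branch 2.1.2.1 (add S):
                ○ open, literals {P=0, S=1}.
              branch 2.1.2.2 (add (Q ↔ ¬S)):
                (Q ↔ ¬S): β-rule — branch into Q, ¬S  //  ¬Q, ¬¬S.
                  branch 2.1.2.2.1 (add Q, ¬S):
                    ○ open, literals {P=0, Q=1, S=0}.
                  branch 2.1.2.2.2 (add ¬Q, ¬¬S):
                    ○ open, literals {P=0, Q=0, S=1}.
      branch 2.2 (add Q):
        (R → (S ∨ (Q ↔ ¬S))): β-rule — branch into ¬R  //  (S ∨ (Q ↔ ¬S)).
          branch 2.2.1 (add ¬R):
            ○ open, literals {Q=1, R=0}.
          branch 2.2.2 (add (S ∨ (Q ↔ ¬S))):
            (S ∨ (Q ↔ ¬S)): β-rule — branch into S  //  (Q ↔ ¬S).
              branch 2.2.2.1 (add S):
                ○ open, literals {Q=1, S=1}.
              branch 2.2.2.2 (add (Q ↔ ¬S)):
                (Q ↔ ¬S): β-rule — branch into Q, ¬S  //  ¬Q, ¬¬S.
                  branch 2.2.2.2.1 (add Q, ¬S):
                    ○ open, literals {Q=1, S=0}.
                  branch 2.2.2.2.2 (add ¬Q, ¬¬S):
                    × closes — contains both Q and ¬Q.
6 branches closed, 8 open.
Each open branch fixes some atoms; the unmentioned ones are free. Counting distinct full assignments: branch {P=1, R=1, S=0} (Q) contributes 2 new; branch {P=0, R=0} (Q, S) contributes 4 new; branch {P=0, S=1} (Q, R) contributes 2 new; branch {P=0, Q=1, S=0} (R) contributes 1 new; branch {P=0, Q=0, S=1} (R) contributes 0 new; branch {Q=1, R=0} (P, S) contributes 2 new; branch {Q=1, S=1} (P, R) contributes 1 new; branch {Q=1, S=0} (P, R) contributes 0 new. Total: 12.

12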